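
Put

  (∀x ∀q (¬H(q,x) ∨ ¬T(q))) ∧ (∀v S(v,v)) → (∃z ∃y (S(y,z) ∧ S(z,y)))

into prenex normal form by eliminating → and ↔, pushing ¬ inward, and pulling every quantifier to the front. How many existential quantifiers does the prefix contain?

First replace A → B with ¬A ∨ B.
  ¬((∀x ∀q (¬H(q,x) ∨ ¬T(q))) ∧ (∀v S(v,v))) ∨ (∃z ∃y (S(y,z) ∧ S(z,y)))
Push ¬ through the quantifiers and connectives to reach negation normal form:
  (∃x ∃q (H(q,x) ∧ T(q))) ∨ (∃v ¬S(v,v)) ∨ (∃z ∃y (S(y,z) ∧ S(z,y)))
All bound variables are already distinct, so no renaming is needed.
Pull the quantifiers to the front (each side's bound variable is not free in the other side):
  ∃x ∃q ∃v ∃z ∃y (H(q,x) ∧ T(q) ∨ ¬S(v,v) ∨ S(y,z) ∧ S(z,y))
The prefix is ∃x ∃q ∃v ∃z ∃y: 0 universal, 5 existential.

5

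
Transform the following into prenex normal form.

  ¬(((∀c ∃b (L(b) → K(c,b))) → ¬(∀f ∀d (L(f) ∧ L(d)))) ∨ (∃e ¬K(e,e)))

Eliminate → and ↔ using ¬ and ∨.
  ¬(¬(∀c ∃b (¬L(b) ∨ K(c,b))) ∨ ¬(∀f ∀d (L(f) ∧ L(d))) ∨ (∃e ¬K(e,e)))
Drive negations inward (¬∀x A ≡ ∃x ¬A, ¬∃x A ≡ ∀x ¬A, De Morgan for ∧/∨):
  (∀c ∃b (¬L(b) ∨ K(c,b))) ∧ (∀f ∀d (L(f) ∧ L(d))) ∧ (∀e K(e,e))
Finally move all quantifiers to the prefix:
  ∀c ∃b ∀f ∀d ∀e ((¬L(b) ∨ K(c,b)) ∧ L(f) ∧ L(d) ∧ K(e,e))

∀c ∃b ∀f ∀d ∀e ((¬L(b) ∨ K(c,b)) ∧ L(f) ∧ L(d) ∧ K(e,e))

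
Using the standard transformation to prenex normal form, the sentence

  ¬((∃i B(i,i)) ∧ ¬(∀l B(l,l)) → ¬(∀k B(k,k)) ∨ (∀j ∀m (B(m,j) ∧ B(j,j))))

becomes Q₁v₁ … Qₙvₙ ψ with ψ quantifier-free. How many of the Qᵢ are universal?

1

Eliminate → and ↔ using ¬ and ∨.
  ¬(¬((∃i B(i,i)) ∧ ¬(∀l B(l,l))) ∨ ¬(∀k B(k,k)) ∨ (∀j ∀m (B(m,j) ∧ B(j,j))))
Move each ¬ inward, flipping quantifiers it crosses:
  (∃i B(i,i)) ∧ (∃l ¬B(l,l)) ∧ (∀k B(k,k)) ∧ (∃j ∃m (¬B(m,j) ∨ ¬B(j,j)))
All bound variables are already distinct, so no renaming is needed.
Finally move all quantifiers to the prefix:
  ∃i ∃l ∀k ∃j ∃m (B(i,i) ∧ ¬B(l,l) ∧ B(k,k) ∧ (¬B(m,j) ∨ ¬B(j,j)))
The prefix is ∃i ∃l ∀k ∃j ∃m: 1 universal, 4 existential.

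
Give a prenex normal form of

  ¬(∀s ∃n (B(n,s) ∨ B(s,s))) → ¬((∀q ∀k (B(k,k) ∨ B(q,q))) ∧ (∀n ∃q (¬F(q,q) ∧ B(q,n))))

∀s ∃n ∃q ∃k ∃v1 ∀a (B(n,s) ∨ B(s,s) ∨ ¬B(k,k) ∧ ¬B(q,q) ∨ F(a,a) ∨ ¬B(a,v1))

Eliminate → and ↔ using ¬ and ∨.
  ¬¬(∀s ∃n (B(n,s) ∨ B(s,s))) ∨ ¬((∀q ∀k (B(k,k) ∨ B(q,q))) ∧ (∀n ∃q (¬F(q,q) ∧ B(q,n))))
Push ¬ through the quantifiers and connectives to reach negation normal form:
  (∀s ∃n (B(n,s) ∨ B(s,s))) ∨ (∃q ∃k (¬B(k,k) ∧ ¬B(q,q))) ∨ (∃n ∀q (F(q,q) ∨ ¬B(q,n)))
Standardize variables apart so no two quantifiers bind the same name: n↦v1, q↦a.
  (∀s ∃n (B(n,s) ∨ B(s,s))) ∨ (∃q ∃k (¬B(k,k) ∧ ¬B(q,q))) ∨ (∃v1 ∀a (F(a,a) ∨ ¬B(a,v1)))
Extract every quantifier outward, since the variables are now distinct and don't occur free across branches:
  ∀s ∃n ∃q ∃k ∃v1 ∀a (B(n,s) ∨ B(s,s) ∨ ¬B(k,k) ∧ ¬B(q,q) ∨ F(a,a) ∨ ¬B(a,v1))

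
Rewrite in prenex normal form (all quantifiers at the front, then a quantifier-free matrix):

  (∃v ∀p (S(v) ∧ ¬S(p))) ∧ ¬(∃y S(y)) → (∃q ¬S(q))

∀v ∃p ∃y ∃q (¬S(v) ∨ S(p) ∨ S(y) ∨ ¬S(q))

First replace A → B with ¬A ∨ B.
  ¬((∃v ∀p (S(v) ∧ ¬S(p))) ∧ ¬(∃y S(y))) ∨ (∃q ¬S(q))
Move each ¬ inward, flipping quantifiers it crosses:
  (∀v ∃p (¬S(v) ∨ S(p))) ∨ (∃y S(y)) ∨ (∃q ¬S(q))
Finally move all quantifiers to the prefix:
  ∀v ∃p ∃y ∃q (¬S(v) ∨ S(p) ∨ S(y) ∨ ¬S(q))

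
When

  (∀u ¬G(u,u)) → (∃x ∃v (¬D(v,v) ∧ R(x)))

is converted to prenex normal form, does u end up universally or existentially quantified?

First replace A → B with ¬A ∨ B.
  ¬(∀u ¬G(u,u)) ∨ (∃x ∃v (¬D(v,v) ∧ R(x)))
Move each ¬ inward, flipping quantifiers it crosses:
  (∃u G(u,u)) ∨ (∃x ∃v (¬D(v,v) ∧ R(x)))
All bound variables are already distinct, so no renaming is needed.
Finally move all quantifiers to the prefix:
  ∃u ∃x ∃v (G(u,u) ∨ ¬D(v,v) ∧ R(x))
The quantifier ∀u sits under an odd number of negations (counting the antecedent side of each →), so it flips to ∃u.

existential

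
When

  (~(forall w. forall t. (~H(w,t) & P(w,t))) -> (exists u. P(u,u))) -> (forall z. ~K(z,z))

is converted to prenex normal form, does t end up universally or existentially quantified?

Eliminate → and ↔ using ¬ and ∨.
  ~(~~(forall w. forall t. (~H(w,t) & P(w,t))) | (exists u. P(u,u))) | (forall z. ~K(z,z))
Move each ¬ inward, flipping quantifiers it crosses:
  (exists w. exists t. (H(w,t) | ~P(w,t))) & (forall u. ~P(u,u)) | (forall z. ~K(z,z))
Extract every quantifier outward, since the variables are now distinct and don't occur free across branches:
  exists w. exists t. forall u. forall z. ((H(w,t) | ~P(w,t)) & ~P(u,u) | ~K(z,z))
The quantifier forall t sits under an odd number of negations (counting the antecedent side of each →), so it flips to exists t.

existential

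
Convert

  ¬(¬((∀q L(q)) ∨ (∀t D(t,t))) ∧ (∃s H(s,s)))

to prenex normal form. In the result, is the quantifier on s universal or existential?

universal

Move each ¬ inward, flipping quantifiers it crosses:
  (∀q L(q)) ∨ (∀t D(t,t)) ∨ (∀s ¬H(s,s))
Extract every quantifier outward, since the variables are now distinct and don't occur free across branches:
  ∀q ∀t ∀s (L(q) ∨ D(t,t) ∨ ¬H(s,s))
The quantifier ∃s sits under an odd number of negations, so it flips to ∀s.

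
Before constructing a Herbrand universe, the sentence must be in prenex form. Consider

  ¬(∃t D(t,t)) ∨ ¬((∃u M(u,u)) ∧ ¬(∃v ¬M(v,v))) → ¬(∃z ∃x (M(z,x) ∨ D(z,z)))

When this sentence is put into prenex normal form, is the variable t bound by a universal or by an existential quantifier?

Eliminate → and ↔ using ¬ and ∨.
  ¬(¬(∃t D(t,t)) ∨ ¬((∃u M(u,u)) ∧ ¬(∃v ¬M(v,v)))) ∨ ¬(∃z ∃x (M(z,x) ∨ D(z,z)))
Drive negations inward (¬∀x A ≡ ∃x ¬A, ¬∃x A ≡ ∀x ¬A, De Morgan for ∧/∨):
  (∃t D(t,t)) ∧ (∃u M(u,u)) ∧ (∀v M(v,v)) ∨ (∀z ∀x (¬M(z,x) ∧ ¬D(z,z)))
All bound variables are already distinct, so no renaming is needed.
Extract every quantifier outward, since the variables are now distinct and don't occur free across branches:
  ∃t ∃u ∀v ∀z ∀x (D(t,t) ∧ M(u,u) ∧ M(v,v) ∨ ¬M(z,x) ∧ ¬D(z,z))
The quantifier ∃t sits under an even number of negations (counting the antecedent side of each →), so it remains existential.

existential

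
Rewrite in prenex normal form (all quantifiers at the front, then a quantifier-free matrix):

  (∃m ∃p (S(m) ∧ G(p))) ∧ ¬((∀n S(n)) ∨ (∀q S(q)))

Push ¬ through the quantifiers and connectives to reach negation normal form:
  (∃m ∃p (S(m) ∧ G(p))) ∧ (∃n ¬S(n)) ∧ (∃q ¬S(q))
All bound variables are already distinct, so no renaming is needed.
Finally move all quantifiers to the prefix:
  ∃m ∃p ∃n ∃q (S(m) ∧ G(p) ∧ ¬S(n) ∧ ¬S(q))

∃m ∃p ∃n ∃q (S(m) ∧ G(p) ∧ ¬S(n) ∧ ¬S(q))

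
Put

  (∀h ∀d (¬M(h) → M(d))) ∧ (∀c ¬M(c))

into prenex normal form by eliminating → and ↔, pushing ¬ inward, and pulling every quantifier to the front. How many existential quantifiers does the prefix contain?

0

First replace A → B with ¬A ∨ B.
  (∀h ∀d (¬¬M(h) ∨ M(d))) ∧ (∀c ¬M(c))
Drive negations inward (¬∀x A ≡ ∃x ¬A, ¬∃x A ≡ ∀x ¬A, De Morgan for ∧/∨):
  (∀h ∀d (M(h) ∨ M(d))) ∧ (∀c ¬M(c))
Extract every quantifier outward, since the variables are now distinct and don't occur free across branches:
  ∀h ∀d ∀c ((M(h) ∨ M(d)) ∧ ¬M(c))
The prefix is ∀h ∀d ∀c: 3 universal, 0 existential.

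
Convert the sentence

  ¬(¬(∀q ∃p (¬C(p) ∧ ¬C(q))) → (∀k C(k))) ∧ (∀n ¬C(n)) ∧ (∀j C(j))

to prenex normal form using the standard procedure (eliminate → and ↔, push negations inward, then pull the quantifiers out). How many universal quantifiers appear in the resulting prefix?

3

Rewrite implications/biconditionals: A → B as ¬A ∨ B.
  ¬(¬¬(∀q ∃p (¬C(p) ∧ ¬C(q))) ∨ (∀k C(k))) ∧ (∀n ¬C(n)) ∧ (∀j C(j))
Push ¬ through the quantifiers and connectives to reach negation normal form:
  (∃q ∀p (C(p) ∨ C(q))) ∧ (∃k ¬C(k)) ∧ (∀n ¬C(n)) ∧ (∀j C(j))
All bound variables are already distinct, so no renaming is needed.
Finally move all quantifiers to the prefix:
  ∃q ∀p ∃k ∀n ∀j ((C(p) ∨ C(q)) ∧ ¬C(k) ∧ ¬C(n) ∧ C(j))
The prefix is ∃q ∀p ∃k ∀n ∀j: 3 universal, 2 existential.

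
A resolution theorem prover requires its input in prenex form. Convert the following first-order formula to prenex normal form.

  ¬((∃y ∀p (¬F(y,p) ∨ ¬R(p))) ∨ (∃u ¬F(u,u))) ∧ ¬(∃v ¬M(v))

Move each ¬ inward, flipping quantifiers it crosses:
  (∀y ∃p (F(y,p) ∧ R(p))) ∧ (∀u F(u,u)) ∧ (∀v M(v))
All bound variables are already distinct, so no renaming is needed.
Finally move all quantifiers to the prefix:
  ∀y ∃p ∀u ∀v (F(y,p) ∧ R(p) ∧ F(u,u) ∧ M(v))

∀y ∃p ∀u ∀v (F(y,p) ∧ R(p) ∧ F(u,u) ∧ M(v))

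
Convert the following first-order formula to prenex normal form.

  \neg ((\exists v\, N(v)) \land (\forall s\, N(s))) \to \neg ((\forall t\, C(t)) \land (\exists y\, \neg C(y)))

Eliminate → and ↔ using ¬ and ∨.
  \neg \neg ((\exists v\, N(v)) \land (\forall s\, N(s))) \lor \neg ((\forall t\, C(t)) \land (\exists y\, \neg C(y)))
Move each ¬ inward, flipping quantifiers it crosses:
  (\exists v\, N(v)) \land (\forall s\, N(s)) \lor (\exists t\, \neg C(t)) \lor (\forall y\, C(y))
All bound variables are already distinct, so no renaming is needed.
Extract every quantifier outward, since the variables are now distinct and don't occur free across branches:
  \exists v\, \forall s\, \exists t\, \forall y\, (N(v) \land N(s) \lor \neg C(t) \lor C(y))

\exists v\, \forall s\, \exists t\, \forall y\, (N(v) \land N(s) \lor \neg C(t) \lor C(y))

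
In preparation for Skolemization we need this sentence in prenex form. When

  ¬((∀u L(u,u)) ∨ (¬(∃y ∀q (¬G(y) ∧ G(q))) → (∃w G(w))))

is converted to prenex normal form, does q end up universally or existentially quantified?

Eliminate → and ↔ using ¬ and ∨.
  ¬((∀u L(u,u)) ∨ ¬¬(∃y ∀q (¬G(y) ∧ G(q))) ∨ (∃w G(w)))
Move each ¬ inward, flipping quantifiers it crosses:
  (∃u ¬L(u,u)) ∧ (∀y ∃q (G(y) ∨ ¬G(q))) ∧ (∀w ¬G(w))
Pull the quantifiers to the front (each side's bound variable is not free in the other side):
  ∃u ∀y ∃q ∀w (¬L(u,u) ∧ (G(y) ∨ ¬G(q)) ∧ ¬G(w))
The quantifier ∀q sits under an odd number of negations (counting the antecedent side of each →), so it flips to ∃q.

existential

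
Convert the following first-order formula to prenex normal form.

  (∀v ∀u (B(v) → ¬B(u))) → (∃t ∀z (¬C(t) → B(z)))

∃v ∃u ∃t ∀z (B(v) ∧ B(u) ∨ C(t) ∨ B(z))

First replace A → B with ¬A ∨ B.
  ¬(∀v ∀u (¬B(v) ∨ ¬B(u))) ∨ (∃t ∀z (¬¬C(t) ∨ B(z)))
Move each ¬ inward, flipping quantifiers it crosses:
  (∃v ∃u (B(v) ∧ B(u))) ∨ (∃t ∀z (C(t) ∨ B(z)))
Finally move all quantifiers to the prefix:
  ∃v ∃u ∃t ∀z (B(v) ∧ B(u) ∨ C(t) ∨ B(z))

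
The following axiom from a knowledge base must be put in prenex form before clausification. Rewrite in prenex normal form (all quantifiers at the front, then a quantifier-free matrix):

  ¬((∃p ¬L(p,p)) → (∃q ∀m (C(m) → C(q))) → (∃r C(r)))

Rewrite implications/biconditionals: A → B as ¬A ∨ B.
  ¬(¬(∃p ¬L(p,p)) ∨ ¬(∃q ∀m (¬C(m) ∨ C(q))) ∨ (∃r C(r)))
Drive negations inward (¬∀x A ≡ ∃x ¬A, ¬∃x A ≡ ∀x ¬A, De Morgan for ∧/∨):
  (∃p ¬L(p,p)) ∧ (∃q ∀m (¬C(m) ∨ C(q))) ∧ (∀r ¬C(r))
All bound variables are already distinct, so no renaming is needed.
Extract every quantifier outward, since the variables are now distinct and don't occur free across branches:
  ∃p ∃q ∀m ∀r (¬L(p,p) ∧ (¬C(m) ∨ C(q)) ∧ ¬C(r))

∃p ∃q ∀m ∀r (¬L(p,p) ∧ (¬C(m) ∨ C(q)) ∧ ¬C(r))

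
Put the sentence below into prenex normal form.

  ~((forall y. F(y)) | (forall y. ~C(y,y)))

Drive negations inward (¬∀x A ≡ ∃x ¬A, ¬∃x A ≡ ∀x ¬A, De Morgan for ∧/∨):
  (exists y. ~F(y)) & (exists y. C(y,y))
Standardize variables apart so no two quantifiers bind the same name: y↦u1.
  (exists y. ~F(y)) & (exists u1. C(u1,u1))
Pull the quantifiers to the front (each side's bound variable is not free in the other side):
  exists y. exists u1. (~F(y) & C(u1,u1))

exists y. exists u1. (~F(y) & C(u1,u1))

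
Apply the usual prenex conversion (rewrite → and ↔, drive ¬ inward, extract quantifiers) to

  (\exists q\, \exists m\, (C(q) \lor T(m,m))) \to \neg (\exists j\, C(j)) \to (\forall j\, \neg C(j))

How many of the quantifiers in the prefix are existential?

1

Eliminate → and ↔ using ¬ and ∨.
  \neg (\exists q\, \exists m\, (C(q) \lor T(m,m))) \lor \neg \neg (\exists j\, C(j)) \lor (\forall j\, \neg C(j))
Push ¬ through the quantifiers and connectives to reach negation normal form:
  (\forall q\, \forall m\, (\neg C(q) \land \neg T(m,m))) \lor (\exists j\, C(j)) \lor (\forall j\, \neg C(j))
Standardize variables apart so no two quantifiers bind the same name: j↦x1.
  (\forall q\, \forall m\, (\neg C(q) \land \neg T(m,m))) \lor (\exists j\, C(j)) \lor (\forall x1\, \neg C(x1))
Extract every quantifier outward, since the variables are now distinct and don't occur free across branches:
  \forall q\, \forall m\, \exists j\, \forall x1\, (\neg C(q) \land \neg T(m,m) \lor C(j) \lor \neg C(x1))
The prefix is \forall q \forall m \exists j \forall x1: 3 universal, 1 existential.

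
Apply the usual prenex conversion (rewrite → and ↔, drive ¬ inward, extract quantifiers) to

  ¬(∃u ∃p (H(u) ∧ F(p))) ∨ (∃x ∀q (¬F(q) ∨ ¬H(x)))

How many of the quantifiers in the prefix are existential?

Drive negations inward (¬∀x A ≡ ∃x ¬A, ¬∃x A ≡ ∀x ¬A, De Morgan for ∧/∨):
  (∀u ∀p (¬H(u) ∨ ¬F(p))) ∨ (∃x ∀q (¬F(q) ∨ ¬H(x)))
Pull the quantifiers to the front (each side's bound variable is not free in the other side):
  ∀u ∀p ∃x ∀q (¬H(u) ∨ ¬F(p) ∨ ¬F(q) ∨ ¬H(x))
The prefix is ∀u ∀p ∃x ∀q: 3 universal, 1 existential.

1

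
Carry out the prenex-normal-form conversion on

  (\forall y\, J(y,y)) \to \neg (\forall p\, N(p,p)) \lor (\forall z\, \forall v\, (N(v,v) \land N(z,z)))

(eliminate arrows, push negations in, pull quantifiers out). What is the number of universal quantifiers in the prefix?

Rewrite implications/biconditionals: A → B as ¬A ∨ B.
  \neg (\forall y\, J(y,y)) \lor \neg (\forall p\, N(p,p)) \lor (\forall z\, \forall v\, (N(v,v) \land N(z,z)))
Push ¬ through the quantifiers and connectives to reach negation normal form:
  (\exists y\, \neg J(y,y)) \lor (\exists p\, \neg N(p,p)) \lor (\forall z\, \forall v\, (N(v,v) \land N(z,z)))
All bound variables are already distinct, so no renaming is needed.
Extract every quantifier outward, since the variables are now distinct and don't occur free across branches:
  \exists y\, \exists p\, \forall z\, \forall v\, (\neg J(y,y) \lor \neg N(p,p) \lor N(v,v) \land N(z,z))
The prefix is \exists y \exists p \forall z \forall v: 2 universal, 2 existential.

2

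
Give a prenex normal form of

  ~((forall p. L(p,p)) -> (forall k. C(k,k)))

forall p. exists k. (L(p,p) & ~C(k,k))

Rewrite implications/biconditionals: A → B as ¬A ∨ B.
  ~(~(forall p. L(p,p)) | (forall k. C(k,k)))
Move each ¬ inward, flipping quantifiers it crosses:
  (forall p. L(p,p)) & (exists k. ~C(k,k))
All bound variables are already distinct, so no renaming is needed.
Finally move all quantifiers to the prefix:
  forall p. exists k. (L(p,p) & ~C(k,k))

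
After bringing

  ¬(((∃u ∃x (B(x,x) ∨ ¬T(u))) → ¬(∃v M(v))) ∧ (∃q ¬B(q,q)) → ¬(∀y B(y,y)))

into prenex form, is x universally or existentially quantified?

Rewrite implications/biconditionals: A → B as ¬A ∨ B.
  ¬(¬((¬(∃u ∃x (B(x,x) ∨ ¬T(u))) ∨ ¬(∃v M(v))) ∧ (∃q ¬B(q,q))) ∨ ¬(∀y B(y,y)))
Push ¬ through the quantifiers and connectives to reach negation normal form:
  ((∀u ∀x (¬B(x,x) ∧ T(u))) ∨ (∀v ¬M(v))) ∧ (∃q ¬B(q,q)) ∧ (∀y B(y,y))
Extract every quantifier outward, since the variables are now distinct and don't occur free across branches:
  ∀u ∀x ∀v ∃q ∀y ((¬B(x,x) ∧ T(u) ∨ ¬M(v)) ∧ ¬B(q,q) ∧ B(y,y))
The quantifier ∃x sits under an odd number of negations (counting the antecedent side of each →), so it flips to ∀x.

universal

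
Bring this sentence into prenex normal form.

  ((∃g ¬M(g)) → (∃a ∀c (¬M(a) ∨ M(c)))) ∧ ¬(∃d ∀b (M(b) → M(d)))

Eliminate → and ↔ using ¬ and ∨.
  (¬(∃g ¬M(g)) ∨ (∃a ∀c (¬M(a) ∨ M(c)))) ∧ ¬(∃d ∀b (¬M(b) ∨ M(d)))
Move each ¬ inward, flipping quantifiers it crosses:
  ((∀g M(g)) ∨ (∃a ∀c (¬M(a) ∨ M(c)))) ∧ (∀d ∃b (M(b) ∧ ¬M(d)))
All bound variables are already distinct, so no renaming is needed.
Extract every quantifier outward, since the variables are now distinct and don't occur free across branches:
  ∀g ∃a ∀c ∀d ∃b ((M(g) ∨ ¬M(a) ∨ M(c)) ∧ M(b) ∧ ¬M(d))

∀g ∃a ∀c ∀d ∃b ((M(g) ∨ ¬M(a) ∨ M(c)) ∧ M(b) ∧ ¬M(d))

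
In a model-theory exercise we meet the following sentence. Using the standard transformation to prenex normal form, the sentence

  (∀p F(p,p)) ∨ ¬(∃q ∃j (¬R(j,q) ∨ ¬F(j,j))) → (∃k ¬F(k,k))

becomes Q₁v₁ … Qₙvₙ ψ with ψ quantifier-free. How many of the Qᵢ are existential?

4

Eliminate → and ↔ using ¬ and ∨.
  ¬((∀p F(p,p)) ∨ ¬(∃q ∃j (¬R(j,q) ∨ ¬F(j,j)))) ∨ (∃k ¬F(k,k))
Move each ¬ inward, flipping quantifiers it crosses:
  (∃p ¬F(p,p)) ∧ (∃q ∃j (¬R(j,q) ∨ ¬F(j,j))) ∨ (∃k ¬F(k,k))
All bound variables are already distinct, so no renaming is needed.
Pull the quantifiers to the front (each side's bound variable is not free in the other side):
  ∃p ∃q ∃j ∃k (¬F(p,p) ∧ (¬R(j,q) ∨ ¬F(j,j)) ∨ ¬F(k,k))
The prefix is ∃p ∃q ∃j ∃k: 0 universal, 4 existential.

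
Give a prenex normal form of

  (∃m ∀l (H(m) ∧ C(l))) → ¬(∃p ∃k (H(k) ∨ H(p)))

First replace A → B with ¬A ∨ B.
  ¬(∃m ∀l (H(m) ∧ C(l))) ∨ ¬(∃p ∃k (H(k) ∨ H(p)))
Drive negations inward (¬∀x A ≡ ∃x ¬A, ¬∃x A ≡ ∀x ¬A, De Morgan for ∧/∨):
  (∀m ∃l (¬H(m) ∨ ¬C(l))) ∨ (∀p ∀k (¬H(k) ∧ ¬H(p)))
All bound variables are already distinct, so no renaming is needed.
Pull the quantifiers to the front (each side's bound variable is not free in the other side):
  ∀m ∃l ∀p ∀k (¬H(m) ∨ ¬C(l) ∨ ¬H(k) ∧ ¬H(p))

∀m ∃l ∀p ∀k (¬H(m) ∨ ¬C(l) ∨ ¬H(k) ∧ ¬H(p))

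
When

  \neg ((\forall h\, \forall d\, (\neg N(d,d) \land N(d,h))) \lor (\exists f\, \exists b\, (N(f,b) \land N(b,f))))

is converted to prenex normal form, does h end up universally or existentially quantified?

Drive negations inward (¬∀x A ≡ ∃x ¬A, ¬∃x A ≡ ∀x ¬A, De Morgan for ∧/∨):
  (\exists h\, \exists d\, (N(d,d) \lor \neg N(d,h))) \land (\forall f\, \forall b\, (\neg N(f,b) \lor \neg N(b,f)))
All bound variables are already distinct, so no renaming is needed.
Extract every quantifier outward, since the variables are now distinct and don't occur free across branches:
  \exists h\, \exists d\, \forall f\, \forall b\, ((N(d,d) \lor \neg N(d,h)) \land (\neg N(f,b) \lor \neg N(b,f)))
The quantifier \forall h sits under an odd number of negations, so it flips to \exists h.

existential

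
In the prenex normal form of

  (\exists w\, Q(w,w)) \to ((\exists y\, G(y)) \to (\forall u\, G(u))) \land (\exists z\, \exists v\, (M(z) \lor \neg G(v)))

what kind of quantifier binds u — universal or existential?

universal

Rewrite implications/biconditionals: A → B as ¬A ∨ B.
  \neg (\exists w\, Q(w,w)) \lor (\neg (\exists y\, G(y)) \lor (\forall u\, G(u))) \land (\exists z\, \exists v\, (M(z) \lor \neg G(v)))
Drive negations inward (¬∀x A ≡ ∃x ¬A, ¬∃x A ≡ ∀x ¬A, De Morgan for ∧/∨):
  (\forall w\, \neg Q(w,w)) \lor ((\forall y\, \neg G(y)) \lor (\forall u\, G(u))) \land (\exists z\, \exists v\, (M(z) \lor \neg G(v)))
Extract every quantifier outward, since the variables are now distinct and don't occur free across branches:
  \forall w\, \forall y\, \forall u\, \exists z\, \exists v\, (\neg Q(w,w) \lor (\neg G(y) \lor G(u)) \land (M(z) \lor \neg G(v)))
The quantifier \forall u sits under an even number of negations (counting the antecedent side of each →), so it remains universal.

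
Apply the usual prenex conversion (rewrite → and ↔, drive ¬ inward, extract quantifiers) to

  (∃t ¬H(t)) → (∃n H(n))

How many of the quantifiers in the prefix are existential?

First replace A → B with ¬A ∨ B.
  ¬(∃t ¬H(t)) ∨ (∃n H(n))
Move each ¬ inward, flipping quantifiers it crosses:
  (∀t H(t)) ∨ (∃n H(n))
Pull the quantifiers to the front (each side's bound variable is not free in the other side):
  ∀t ∃n (H(t) ∨ H(n))
The prefix is ∀t ∃n: 1 universal, 1 existential.

1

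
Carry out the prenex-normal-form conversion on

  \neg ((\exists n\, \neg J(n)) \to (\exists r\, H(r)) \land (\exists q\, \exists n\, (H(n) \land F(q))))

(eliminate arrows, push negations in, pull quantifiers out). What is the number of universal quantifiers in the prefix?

First replace A → B with ¬A ∨ B.
  \neg (\neg (\exists n\, \neg J(n)) \lor (\exists r\, H(r)) \land (\exists q\, \exists n\, (H(n) \land F(q))))
Move each ¬ inward, flipping quantifiers it crosses:
  (\exists n\, \neg J(n)) \land ((\forall r\, \neg H(r)) \lor (\forall q\, \forall n\, (\neg H(n) \lor \neg F(q))))
Rename bound variables to avoid capture: n↦a.
  (\exists n\, \neg J(n)) \land ((\forall r\, \neg H(r)) \lor (\forall q\, \forall a\, (\neg H(a) \lor \neg F(q))))
Extract every quantifier outward, since the variables are now distinct and don't occur free across branches:
  \exists n\, \forall r\, \forall q\, \forall a\, (\neg J(n) \land (\neg H(r) \lor \neg H(a) \lor \neg F(q)))
The prefix is \exists n \forall r \forall q \forall a: 3 universal, 1 existential.

3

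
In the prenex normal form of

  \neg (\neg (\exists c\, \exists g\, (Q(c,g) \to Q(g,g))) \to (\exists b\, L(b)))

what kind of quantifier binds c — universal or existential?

universal

Eliminate → and ↔ using ¬ and ∨.
  \neg (\neg \neg (\exists c\, \exists g\, (\neg Q(c,g) \lor Q(g,g))) \lor (\exists b\, L(b)))
Move each ¬ inward, flipping quantifiers it crosses:
  (\forall c\, \forall g\, (Q(c,g) \land \neg Q(g,g))) \land (\forall b\, \neg L(b))
All bound variables are already distinct, so no renaming is needed.
Extract every quantifier outward, since the variables are now distinct and don't occur free across branches:
  \forall c\, \forall g\, \forall b\, (Q(c,g) \land \neg Q(g,g) \land \neg L(b))
The quantifier \exists c sits under an odd number of negations (counting the antecedent side of each →), so it flips to \forall c.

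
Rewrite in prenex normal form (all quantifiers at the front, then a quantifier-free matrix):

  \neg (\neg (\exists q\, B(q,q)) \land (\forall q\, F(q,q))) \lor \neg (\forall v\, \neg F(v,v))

\exists q\, \exists s\, \exists v\, (B(q,q) \lor \neg F(s,s) \lor F(v,v))

Move each ¬ inward, flipping quantifiers it crosses:
  (\exists q\, B(q,q)) \lor (\exists q\, \neg F(q,q)) \lor (\exists v\, F(v,v))
Rename bound variables to avoid capture: q↦s.
  (\exists q\, B(q,q)) \lor (\exists s\, \neg F(s,s)) \lor (\exists v\, F(v,v))
Pull the quantifiers to the front (each side's bound variable is not free in the other side):
  \exists q\, \exists s\, \exists v\, (B(q,q) \lor \neg F(s,s) \lor F(v,v))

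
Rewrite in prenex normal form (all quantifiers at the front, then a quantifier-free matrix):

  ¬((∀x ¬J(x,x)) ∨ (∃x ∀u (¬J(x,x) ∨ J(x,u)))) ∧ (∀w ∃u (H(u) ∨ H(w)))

Move each ¬ inward, flipping quantifiers it crosses:
  (∃x J(x,x)) ∧ (∀x ∃u (J(x,x) ∧ ¬J(x,u))) ∧ (∀w ∃u (H(u) ∨ H(w)))
Rename bound variables to avoid capture: x↦c, u↦z.
  (∃x J(x,x)) ∧ (∀c ∃u (J(c,c) ∧ ¬J(c,u))) ∧ (∀w ∃z (H(z) ∨ H(w)))
Finally move all quantifiers to the prefix:
  ∃x ∀c ∃u ∀w ∃z (J(x,x) ∧ J(c,c) ∧ ¬J(c,u) ∧ (H(z) ∨ H(w)))

∃x ∀c ∃u ∀w ∃z (J(x,x) ∧ J(c,c) ∧ ¬J(c,u) ∧ (H(z) ∨ H(w)))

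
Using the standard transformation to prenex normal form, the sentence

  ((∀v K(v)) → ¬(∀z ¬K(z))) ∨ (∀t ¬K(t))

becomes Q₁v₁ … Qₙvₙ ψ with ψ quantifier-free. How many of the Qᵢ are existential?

First replace A → B with ¬A ∨ B.
  ¬(∀v K(v)) ∨ ¬(∀z ¬K(z)) ∨ (∀t ¬K(t))
Drive negations inward (¬∀x A ≡ ∃x ¬A, ¬∃x A ≡ ∀x ¬A, De Morgan for ∧/∨):
  (∃v ¬K(v)) ∨ (∃z K(z)) ∨ (∀t ¬K(t))
All bound variables are already distinct, so no renaming is needed.
Pull the quantifiers to the front (each side's bound variable is not free in the other side):
  ∃v ∃z ∀t (¬K(v) ∨ K(z) ∨ ¬K(t))
The prefix is ∃v ∃z ∀t: 1 universal, 2 existential.

2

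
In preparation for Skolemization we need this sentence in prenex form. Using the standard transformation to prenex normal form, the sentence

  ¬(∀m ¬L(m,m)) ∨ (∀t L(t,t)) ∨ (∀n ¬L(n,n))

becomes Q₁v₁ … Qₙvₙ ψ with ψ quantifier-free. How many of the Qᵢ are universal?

2

Drive negations inward (¬∀x A ≡ ∃x ¬A, ¬∃x A ≡ ∀x ¬A, De Morgan for ∧/∨):
  (∃m L(m,m)) ∨ (∀t L(t,t)) ∨ (∀n ¬L(n,n))
Pull the quantifiers to the front (each side's bound variable is not free in the other side):
  ∃m ∀t ∀n (L(m,m) ∨ L(t,t) ∨ ¬L(n,n))
The prefix is ∃m ∀t ∀n: 2 universal, 1 existential.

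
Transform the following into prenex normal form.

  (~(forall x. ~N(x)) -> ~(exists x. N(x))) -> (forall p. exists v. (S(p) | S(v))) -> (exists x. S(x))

Eliminate → and ↔ using ¬ and ∨.
  ~(~~(forall x. ~N(x)) | ~(exists x. N(x))) | ~(forall p. exists v. (S(p) | S(v))) | (exists x. S(x))
Drive negations inward (¬∀x A ≡ ∃x ¬A, ¬∃x A ≡ ∀x ¬A, De Morgan for ∧/∨):
  (exists x. N(x)) & (exists x. N(x)) | (exists p. forall v. (~S(p) & ~S(v))) | (exists x. S(x))
Standardize variables apart so no two quantifiers bind the same name: x↦u1, x↦v1.
  (exists x. N(x)) & (exists u1. N(u1)) | (exists p. forall v. (~S(p) & ~S(v))) | (exists v1. S(v1))
Finally move all quantifiers to the prefix:
  exists x. exists u1. exists p. forall v. exists v1. (N(x) & N(u1) | ~S(p) & ~S(v) | S(v1))

exists x. exists u1. exists p. forall v. exists v1. (N(x) & N(u1) | ~S(p) & ~S(v) | S(v1))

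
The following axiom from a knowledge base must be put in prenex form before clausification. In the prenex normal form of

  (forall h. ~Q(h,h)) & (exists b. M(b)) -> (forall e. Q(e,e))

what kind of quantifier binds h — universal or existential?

existential

First replace A → B with ¬A ∨ B.
  ~((forall h. ~Q(h,h)) & (exists b. M(b))) | (forall e. Q(e,e))
Move each ¬ inward, flipping quantifiers it crosses:
  (exists h. Q(h,h)) | (forall b. ~M(b)) | (forall e. Q(e,e))
All bound variables are already distinct, so no renaming is needed.
Pull the quantifiers to the front (each side's bound variable is not free in the other side):
  exists h. forall b. forall e. (Q(h,h) | ~M(b) | Q(e,e))
The quantifier forall h sits under an odd number of negations (counting the antecedent side of each →), so it flips to exists h.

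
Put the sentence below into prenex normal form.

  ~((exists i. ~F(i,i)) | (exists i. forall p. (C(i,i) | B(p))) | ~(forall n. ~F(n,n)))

forall i. forall v. exists p. forall n. (F(i,i) & ~C(v,v) & ~B(p) & ~F(n,n))

Push ¬ through the quantifiers and connectives to reach negation normal form:
  (forall i. F(i,i)) & (forall i. exists p. (~C(i,i) & ~B(p))) & (forall n. ~F(n,n))
Standardize variables apart so no two quantifiers bind the same name: i↦v.
  (forall i. F(i,i)) & (forall v. exists p. (~C(v,v) & ~B(p))) & (forall n. ~F(n,n))
Finally move all quantifiers to the prefix:
  forall i. forall v. exists p. forall n. (F(i,i) & ~C(v,v) & ~B(p) & ~F(n,n))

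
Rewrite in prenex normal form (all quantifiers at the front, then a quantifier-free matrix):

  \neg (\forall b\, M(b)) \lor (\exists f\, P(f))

\exists b\, \exists f\, (\neg M(b) \lor P(f))

Drive negations inward (¬∀x A ≡ ∃x ¬A, ¬∃x A ≡ ∀x ¬A, De Morgan for ∧/∨):
  (\exists b\, \neg M(b)) \lor (\exists f\, P(f))
All bound variables are already distinct, so no renaming is needed.
Pull the quantifiers to the front (each side's bound variable is not free in the other side):
  \exists b\, \exists f\, (\neg M(b) \lor P(f))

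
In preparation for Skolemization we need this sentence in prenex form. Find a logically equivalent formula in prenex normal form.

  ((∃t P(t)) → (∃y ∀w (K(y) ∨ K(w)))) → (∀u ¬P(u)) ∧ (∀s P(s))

First replace A → B with ¬A ∨ B.
  ¬(¬(∃t P(t)) ∨ (∃y ∀w (K(y) ∨ K(w)))) ∨ (∀u ¬P(u)) ∧ (∀s P(s))
Drive negations inward (¬∀x A ≡ ∃x ¬A, ¬∃x A ≡ ∀x ¬A, De Morgan for ∧/∨):
  (∃t P(t)) ∧ (∀y ∃w (¬K(y) ∧ ¬K(w))) ∨ (∀u ¬P(u)) ∧ (∀s P(s))
Finally move all quantifiers to the prefix:
  ∃t ∀y ∃w ∀u ∀s (P(t) ∧ ¬K(y) ∧ ¬K(w) ∨ ¬P(u) ∧ P(s))

∃t ∀y ∃w ∀u ∀s (P(t) ∧ ¬K(y) ∧ ¬K(w) ∨ ¬P(u) ∧ P(s))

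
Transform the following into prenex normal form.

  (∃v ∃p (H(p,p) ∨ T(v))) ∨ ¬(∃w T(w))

∃v ∃p ∀w (H(p,p) ∨ T(v) ∨ ¬T(w))

Move each ¬ inward, flipping quantifiers it crosses:
  (∃v ∃p (H(p,p) ∨ T(v))) ∨ (∀w ¬T(w))
All bound variables are already distinct, so no renaming is needed.
Extract every quantifier outward, since the variables are now distinct and don't occur free across branches:
  ∃v ∃p ∀w (H(p,p) ∨ T(v) ∨ ¬T(w))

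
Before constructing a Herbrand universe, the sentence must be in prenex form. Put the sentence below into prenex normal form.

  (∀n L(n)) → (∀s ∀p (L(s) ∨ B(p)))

∃n ∀s ∀p (¬L(n) ∨ L(s) ∨ B(p))

Rewrite implications/biconditionals: A → B as ¬A ∨ B.
  ¬(∀n L(n)) ∨ (∀s ∀p (L(s) ∨ B(p)))
Drive negations inward (¬∀x A ≡ ∃x ¬A, ¬∃x A ≡ ∀x ¬A, De Morgan for ∧/∨):
  (∃n ¬L(n)) ∨ (∀s ∀p (L(s) ∨ B(p)))
Finally move all quantifiers to the prefix:
  ∃n ∀s ∀p (¬L(n) ∨ L(s) ∨ B(p))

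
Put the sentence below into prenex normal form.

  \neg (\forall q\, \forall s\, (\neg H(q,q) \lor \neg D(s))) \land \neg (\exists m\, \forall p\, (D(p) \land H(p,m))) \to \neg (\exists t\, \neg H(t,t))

First replace A → B with ¬A ∨ B.
  \neg (\neg (\forall q\, \forall s\, (\neg H(q,q) \lor \neg D(s))) \land \neg (\exists m\, \forall p\, (D(p) \land H(p,m)))) \lor \neg (\exists t\, \neg H(t,t))
Push ¬ through the quantifiers and connectives to reach negation normal form:
  (\forall q\, \forall s\, (\neg H(q,q) \lor \neg D(s))) \lor (\exists m\, \forall p\, (D(p) \land H(p,m))) \lor (\forall t\, H(t,t))
Finally move all quantifiers to the prefix:
  \forall q\, \forall s\, \exists m\, \forall p\, \forall t\, (\neg H(q,q) \lor \neg D(s) \lor D(p) \land H(p,m) \lor H(t,t))

\forall q\, \forall s\, \exists m\, \forall p\, \forall t\, (\neg H(q,q) \lor \neg D(s) \lor D(p) \land H(p,m) \lor H(t,t))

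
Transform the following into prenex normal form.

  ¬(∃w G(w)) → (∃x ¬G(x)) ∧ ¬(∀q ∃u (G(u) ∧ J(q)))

First replace A → B with ¬A ∨ B.
  ¬¬(∃w G(w)) ∨ (∃x ¬G(x)) ∧ ¬(∀q ∃u (G(u) ∧ J(q)))
Drive negations inward (¬∀x A ≡ ∃x ¬A, ¬∃x A ≡ ∀x ¬A, De Morgan for ∧/∨):
  (∃w G(w)) ∨ (∃x ¬G(x)) ∧ (∃q ∀u (¬G(u) ∨ ¬J(q)))
All bound variables are already distinct, so no renaming is needed.
Pull the quantifiers to the front (each side's bound variable is not free in the other side):
  ∃w ∃x ∃q ∀u (G(w) ∨ ¬G(x) ∧ (¬G(u) ∨ ¬J(q)))

∃w ∃x ∃q ∀u (G(w) ∨ ¬G(x) ∧ (¬G(u) ∨ ¬J(q)))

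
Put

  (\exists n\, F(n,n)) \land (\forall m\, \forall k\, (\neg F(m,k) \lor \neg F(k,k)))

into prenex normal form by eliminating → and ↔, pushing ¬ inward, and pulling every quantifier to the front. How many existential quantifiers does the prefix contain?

All bound variables are already distinct, so no renaming is needed.
Finally move all quantifiers to the prefix:
  \exists n\, \forall m\, \forall k\, (F(n,n) \land (\neg F(m,k) \lor \neg F(k,k)))
The prefix is \exists n \forall m \forall k: 2 universal, 1 existential.

1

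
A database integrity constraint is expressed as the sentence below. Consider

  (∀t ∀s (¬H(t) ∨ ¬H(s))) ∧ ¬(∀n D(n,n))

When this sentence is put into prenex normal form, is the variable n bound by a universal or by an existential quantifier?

existential

Push ¬ through the quantifiers and connectives to reach negation normal form:
  (∀t ∀s (¬H(t) ∨ ¬H(s))) ∧ (∃n ¬D(n,n))
Finally move all quantifiers to the prefix:
  ∀t ∀s ∃n ((¬H(t) ∨ ¬H(s)) ∧ ¬D(n,n))
The quantifier ∀n sits under an odd number of negations, so it flips to ∃n.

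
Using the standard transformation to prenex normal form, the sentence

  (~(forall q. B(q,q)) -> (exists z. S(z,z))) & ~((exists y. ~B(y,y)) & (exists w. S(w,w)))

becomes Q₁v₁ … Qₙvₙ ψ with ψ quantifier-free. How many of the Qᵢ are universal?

Eliminate → and ↔ using ¬ and ∨.
  (~~(forall q. B(q,q)) | (exists z. S(z,z))) & ~((exists y. ~B(y,y)) & (exists w. S(w,w)))
Move each ¬ inward, flipping quantifiers it crosses:
  ((forall q. B(q,q)) | (exists z. S(z,z))) & ((forall y. B(y,y)) | (forall w. ~S(w,w)))
All bound variables are already distinct, so no renaming is needed.
Pull the quantifiers to the front (each side's bound variable is not free in the other side):
  forall q. exists z. forall y. forall w. ((B(q,q) | S(z,z)) & (B(y,y) | ~S(w,w)))
The prefix is forall q exists z forall y forall w: 3 universal, 1 existential.

3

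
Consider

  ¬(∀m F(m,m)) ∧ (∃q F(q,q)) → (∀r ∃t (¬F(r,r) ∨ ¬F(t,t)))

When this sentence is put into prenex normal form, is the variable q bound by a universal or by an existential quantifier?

universal

Rewrite implications/biconditionals: A → B as ¬A ∨ B.
  ¬(¬(∀m F(m,m)) ∧ (∃q F(q,q))) ∨ (∀r ∃t (¬F(r,r) ∨ ¬F(t,t)))
Push ¬ through the quantifiers and connectives to reach negation normal form:
  (∀m F(m,m)) ∨ (∀q ¬F(q,q)) ∨ (∀r ∃t (¬F(r,r) ∨ ¬F(t,t)))
All bound variables are already distinct, so no renaming is needed.
Finally move all quantifiers to the prefix:
  ∀m ∀q ∀r ∃t (F(m,m) ∨ ¬F(q,q) ∨ ¬F(r,r) ∨ ¬F(t,t))
The quantifier ∃q sits under an odd number of negations (counting the antecedent side of each →), so it flips to ∀q.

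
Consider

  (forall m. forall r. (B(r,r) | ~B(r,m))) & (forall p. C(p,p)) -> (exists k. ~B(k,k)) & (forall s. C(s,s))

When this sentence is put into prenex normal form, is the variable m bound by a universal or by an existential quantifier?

existential

Eliminate → and ↔ using ¬ and ∨.
  ~((forall m. forall r. (B(r,r) | ~B(r,m))) & (forall p. C(p,p))) | (exists k. ~B(k,k)) & (forall s. C(s,s))
Drive negations inward (¬∀x A ≡ ∃x ¬A, ¬∃x A ≡ ∀x ¬A, De Morgan for ∧/∨):
  (exists m. exists r. (~B(r,r) & B(r,m))) | (exists p. ~C(p,p)) | (exists k. ~B(k,k)) & (forall s. C(s,s))
All bound variables are already distinct, so no renaming is needed.
Pull the quantifiers to the front (each side's bound variable is not free in the other side):
  exists m. exists r. exists p. exists k. forall s. (~B(r,r) & B(r,m) | ~C(p,p) | ~B(k,k) & C(s,s))
The quantifier forall m sits under an odd number of negations (counting the antecedent side of each →), so it flips to exists m.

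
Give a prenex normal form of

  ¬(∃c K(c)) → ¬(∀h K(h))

Eliminate → and ↔ using ¬ and ∨.
  ¬¬(∃c K(c)) ∨ ¬(∀h K(h))
Push ¬ through the quantifiers and connectives to reach negation normal form:
  (∃c K(c)) ∨ (∃h ¬K(h))
Pull the quantifiers to the front (each side's bound variable is not free in the other side):
  ∃c ∃h (K(c) ∨ ¬K(h))

∃c ∃h (K(c) ∨ ¬K(h))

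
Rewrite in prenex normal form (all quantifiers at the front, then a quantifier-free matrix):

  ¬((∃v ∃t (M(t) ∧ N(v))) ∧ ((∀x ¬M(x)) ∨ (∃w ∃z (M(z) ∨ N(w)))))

Push ¬ through the quantifiers and connectives to reach negation normal form:
  (∀v ∀t (¬M(t) ∨ ¬N(v))) ∨ (∃x M(x)) ∧ (∀w ∀z (¬M(z) ∧ ¬N(w)))
All bound variables are already distinct, so no renaming is needed.
Pull the quantifiers to the front (each side's bound variable is not free in the other side):
  ∀v ∀t ∃x ∀w ∀z (¬M(t) ∨ ¬N(v) ∨ M(x) ∧ ¬M(z) ∧ ¬N(w))

∀v ∀t ∃x ∀w ∀z (¬M(t) ∨ ¬N(v) ∨ M(x) ∧ ¬M(z) ∧ ¬N(w))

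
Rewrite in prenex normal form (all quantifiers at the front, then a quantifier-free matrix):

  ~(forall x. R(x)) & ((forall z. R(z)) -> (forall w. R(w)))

Eliminate → and ↔ using ¬ and ∨.
  ~(forall x. R(x)) & (~(forall z. R(z)) | (forall w. R(w)))
Move each ¬ inward, flipping quantifiers it crosses:
  (exists x. ~R(x)) & ((exists z. ~R(z)) | (forall w. R(w)))
All bound variables are already distinct, so no renaming is needed.
Extract every quantifier outward, since the variables are now distinct and don't occur free across branches:
  exists x. exists z. forall w. (~R(x) & (~R(z) | R(w)))

exists x. exists z. forall w. (~R(x) & (~R(z) | R(w)))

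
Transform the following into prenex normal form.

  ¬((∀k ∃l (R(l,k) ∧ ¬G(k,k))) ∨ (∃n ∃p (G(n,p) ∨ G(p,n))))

Push ¬ through the quantifiers and connectives to reach negation normal form:
  (∃k ∀l (¬R(l,k) ∨ G(k,k))) ∧ (∀n ∀p (¬G(n,p) ∧ ¬G(p,n)))
All bound variables are already distinct, so no renaming is needed.
Finally move all quantifiers to the prefix:
  ∃k ∀l ∀n ∀p ((¬R(l,k) ∨ G(k,k)) ∧ ¬G(n,p) ∧ ¬G(p,n))

∃k ∀l ∀n ∀p ((¬R(l,k) ∨ G(k,k)) ∧ ¬G(n,p) ∧ ¬G(p,n))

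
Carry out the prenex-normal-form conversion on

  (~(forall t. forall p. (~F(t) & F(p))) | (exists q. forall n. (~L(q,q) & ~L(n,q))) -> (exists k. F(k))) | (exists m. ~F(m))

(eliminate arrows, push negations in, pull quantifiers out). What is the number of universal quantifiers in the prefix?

3

Rewrite implications/biconditionals: A → B as ¬A ∨ B.
  ~(~(forall t. forall p. (~F(t) & F(p))) | (exists q. forall n. (~L(q,q) & ~L(n,q)))) | (exists k. F(k)) | (exists m. ~F(m))
Push ¬ through the quantifiers and connectives to reach negation normal form:
  (forall t. forall p. (~F(t) & F(p))) & (forall q. exists n. (L(q,q) | L(n,q))) | (exists k. F(k)) | (exists m. ~F(m))
All bound variables are already distinct, so no renaming is needed.
Extract every quantifier outward, since the variables are now distinct and don't occur free across branches:
  forall t. forall p. forall q. exists n. exists k. exists m. (~F(t) & F(p) & (L(q,q) | L(n,q)) | F(k) | ~F(m))
The prefix is forall t forall p forall q exists n exists k exists m: 3 universal, 3 existential.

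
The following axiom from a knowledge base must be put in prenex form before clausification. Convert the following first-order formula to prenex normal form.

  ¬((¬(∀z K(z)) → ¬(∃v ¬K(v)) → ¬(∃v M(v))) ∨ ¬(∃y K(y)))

∃z ∀v ∃u1 ∃y (¬K(z) ∧ K(v) ∧ M(u1) ∧ K(y))

First replace A → B with ¬A ∨ B.
  ¬(¬¬(∀z K(z)) ∨ ¬¬(∃v ¬K(v)) ∨ ¬(∃v M(v)) ∨ ¬(∃y K(y)))
Drive negations inward (¬∀x A ≡ ∃x ¬A, ¬∃x A ≡ ∀x ¬A, De Morgan for ∧/∨):
  (∃z ¬K(z)) ∧ (∀v K(v)) ∧ (∃v M(v)) ∧ (∃y K(y))
Standardize variables apart so no two quantifiers bind the same name: v↦u1.
  (∃z ¬K(z)) ∧ (∀v K(v)) ∧ (∃u1 M(u1)) ∧ (∃y K(y))
Pull the quantifiers to the front (each side's bound variable is not free in the other side):
  ∃z ∀v ∃u1 ∃y (¬K(z) ∧ K(v) ∧ M(u1) ∧ K(y))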